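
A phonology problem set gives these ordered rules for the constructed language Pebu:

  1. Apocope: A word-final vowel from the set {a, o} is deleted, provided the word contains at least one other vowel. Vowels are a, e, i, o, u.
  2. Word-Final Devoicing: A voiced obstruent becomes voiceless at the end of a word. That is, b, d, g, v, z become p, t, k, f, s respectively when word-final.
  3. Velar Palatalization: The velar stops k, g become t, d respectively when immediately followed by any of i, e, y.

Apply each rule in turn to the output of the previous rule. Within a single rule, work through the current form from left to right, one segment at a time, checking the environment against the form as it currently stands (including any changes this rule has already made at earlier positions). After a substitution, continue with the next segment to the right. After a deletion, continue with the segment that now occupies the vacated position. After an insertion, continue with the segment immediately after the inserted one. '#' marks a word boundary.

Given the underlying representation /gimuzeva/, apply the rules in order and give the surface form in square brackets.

[dimuzef]

1 Apocope: [gimuzeva] → [gimuzev]
2 Word-Final Devoicing: [gimuzev] → [gimuzef]
3 Velar Palatalization: [gimuzef] → [dimuzef]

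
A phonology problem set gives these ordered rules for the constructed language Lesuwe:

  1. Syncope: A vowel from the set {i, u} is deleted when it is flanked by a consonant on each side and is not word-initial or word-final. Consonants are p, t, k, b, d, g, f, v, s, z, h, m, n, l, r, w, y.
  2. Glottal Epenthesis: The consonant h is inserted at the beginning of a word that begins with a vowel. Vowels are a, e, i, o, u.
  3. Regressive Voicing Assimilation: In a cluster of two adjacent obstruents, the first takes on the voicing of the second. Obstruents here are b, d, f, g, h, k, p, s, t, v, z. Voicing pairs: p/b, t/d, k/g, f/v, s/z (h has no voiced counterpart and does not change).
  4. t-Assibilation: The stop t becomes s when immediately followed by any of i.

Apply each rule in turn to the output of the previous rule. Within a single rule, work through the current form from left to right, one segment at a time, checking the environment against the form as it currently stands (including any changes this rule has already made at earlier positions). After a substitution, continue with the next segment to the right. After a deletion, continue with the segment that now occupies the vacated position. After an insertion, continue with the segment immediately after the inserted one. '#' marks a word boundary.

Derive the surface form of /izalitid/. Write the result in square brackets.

1 Syncope: [izalitid] → [izaltd]
2 Glottal Epenthesis: [izaltd] → [hizaltd]
3 Regressive Voicing Assimilation: [hizaltd] → [hizaldd]
4 t-Assibilation: no change — [hizaldd]

[hizaldd]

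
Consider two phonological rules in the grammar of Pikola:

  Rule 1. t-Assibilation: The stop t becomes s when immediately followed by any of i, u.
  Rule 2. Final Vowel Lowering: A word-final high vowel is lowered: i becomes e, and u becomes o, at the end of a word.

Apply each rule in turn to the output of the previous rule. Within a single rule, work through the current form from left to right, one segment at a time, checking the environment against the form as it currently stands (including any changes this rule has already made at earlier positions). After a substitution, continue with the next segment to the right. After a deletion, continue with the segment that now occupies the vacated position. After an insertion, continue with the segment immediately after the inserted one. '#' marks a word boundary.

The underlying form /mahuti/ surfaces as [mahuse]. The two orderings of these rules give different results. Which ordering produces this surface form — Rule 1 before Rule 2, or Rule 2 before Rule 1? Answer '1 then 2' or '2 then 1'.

1 then 2

Order 1 then 2:
  1 t-Assibilation: [mahuti] → [mahusi]
  2 Final Vowel Lowering: [mahusi] → [mahuse]
  result: [mahuse]
Order 2 then 1:
  2 Final Vowel Lowering: [mahuti] → [mahute]
  1 t-Assibilation: no change — [mahute]
  result: [mahute]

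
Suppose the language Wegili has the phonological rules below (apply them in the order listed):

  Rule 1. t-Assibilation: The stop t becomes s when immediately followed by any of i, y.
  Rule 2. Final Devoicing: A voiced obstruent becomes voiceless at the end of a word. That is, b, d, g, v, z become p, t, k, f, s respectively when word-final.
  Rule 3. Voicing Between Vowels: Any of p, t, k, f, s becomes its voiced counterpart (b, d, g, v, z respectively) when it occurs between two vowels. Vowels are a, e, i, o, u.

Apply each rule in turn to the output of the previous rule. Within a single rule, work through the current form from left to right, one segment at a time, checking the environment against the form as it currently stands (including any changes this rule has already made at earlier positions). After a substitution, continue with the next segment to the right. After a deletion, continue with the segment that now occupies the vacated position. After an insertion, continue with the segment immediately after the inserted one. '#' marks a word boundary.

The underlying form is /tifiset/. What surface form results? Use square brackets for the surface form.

Rule 1 t-Assibilation: [tifiset] → [sifiset]
Rule 2 Final Devoicing: no change — [sifiset]
Rule 3 Voicing Between Vowels: [sifiset] → [sivizet]

[sivizet]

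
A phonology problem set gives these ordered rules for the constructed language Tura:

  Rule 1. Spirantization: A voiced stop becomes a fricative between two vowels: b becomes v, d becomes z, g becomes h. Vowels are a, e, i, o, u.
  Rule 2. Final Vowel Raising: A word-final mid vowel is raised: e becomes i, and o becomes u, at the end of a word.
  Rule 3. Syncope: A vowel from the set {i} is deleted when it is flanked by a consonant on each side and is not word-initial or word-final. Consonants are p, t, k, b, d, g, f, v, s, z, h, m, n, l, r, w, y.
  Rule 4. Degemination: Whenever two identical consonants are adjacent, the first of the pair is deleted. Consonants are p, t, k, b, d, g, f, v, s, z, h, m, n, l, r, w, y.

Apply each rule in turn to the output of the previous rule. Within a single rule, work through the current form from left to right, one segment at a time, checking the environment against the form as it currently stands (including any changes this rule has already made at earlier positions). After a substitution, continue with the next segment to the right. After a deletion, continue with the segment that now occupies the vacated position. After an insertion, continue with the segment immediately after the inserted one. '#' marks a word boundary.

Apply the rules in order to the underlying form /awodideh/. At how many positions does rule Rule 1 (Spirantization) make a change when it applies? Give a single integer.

2

Rule 1 Spirantization: [awodideh] → [awozizeh]
Rule 2 Final Vowel Raising: no change — [awozizeh]
Rule 3 Syncope: [awozizeh] → [awozzeh]
Rule 4 Degemination: [awozzeh] → [awozeh]
Rule Rule 1 changed 2 position(s).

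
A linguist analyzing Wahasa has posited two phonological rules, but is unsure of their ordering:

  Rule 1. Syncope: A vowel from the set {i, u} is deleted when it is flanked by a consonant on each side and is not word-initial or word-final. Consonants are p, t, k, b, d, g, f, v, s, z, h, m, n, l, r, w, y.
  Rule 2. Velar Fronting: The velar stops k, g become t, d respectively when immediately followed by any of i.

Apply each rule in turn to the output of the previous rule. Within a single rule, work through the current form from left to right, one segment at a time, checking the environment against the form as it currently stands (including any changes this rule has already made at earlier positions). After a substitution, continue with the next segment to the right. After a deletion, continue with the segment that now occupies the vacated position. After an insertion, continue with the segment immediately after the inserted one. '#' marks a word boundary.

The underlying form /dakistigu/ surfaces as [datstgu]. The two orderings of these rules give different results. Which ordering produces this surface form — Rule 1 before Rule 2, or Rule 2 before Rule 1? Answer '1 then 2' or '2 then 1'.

Order 1 then 2:
  1 Syncope: [dakistigu] → [dakstgu]
  2 Velar Fronting: no change — [dakstgu]
  result: [dakstgu]
Order 2 then 1:
  2 Velar Fronting: [dakistigu] → [datistigu]
  1 Syncope: [datistigu] → [datstgu]
  result: [datstgu]

2 then 1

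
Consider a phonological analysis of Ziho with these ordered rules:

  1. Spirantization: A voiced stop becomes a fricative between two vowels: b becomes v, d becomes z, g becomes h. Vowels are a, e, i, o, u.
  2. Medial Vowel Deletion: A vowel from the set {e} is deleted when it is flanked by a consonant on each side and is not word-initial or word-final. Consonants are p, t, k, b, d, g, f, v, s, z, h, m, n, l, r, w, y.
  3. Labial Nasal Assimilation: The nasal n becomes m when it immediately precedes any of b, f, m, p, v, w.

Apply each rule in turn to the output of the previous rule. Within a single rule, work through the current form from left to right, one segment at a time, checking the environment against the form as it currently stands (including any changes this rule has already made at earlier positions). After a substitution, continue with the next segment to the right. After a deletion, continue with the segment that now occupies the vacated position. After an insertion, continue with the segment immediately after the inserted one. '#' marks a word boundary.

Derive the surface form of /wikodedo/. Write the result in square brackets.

1 Spirantization: [wikodedo] → [wikozezo]
2 Medial Vowel Deletion: [wikozezo] → [wikozzo]
3 Labial Nasal Assimilation: no change — [wikozzo]

[wikozzo]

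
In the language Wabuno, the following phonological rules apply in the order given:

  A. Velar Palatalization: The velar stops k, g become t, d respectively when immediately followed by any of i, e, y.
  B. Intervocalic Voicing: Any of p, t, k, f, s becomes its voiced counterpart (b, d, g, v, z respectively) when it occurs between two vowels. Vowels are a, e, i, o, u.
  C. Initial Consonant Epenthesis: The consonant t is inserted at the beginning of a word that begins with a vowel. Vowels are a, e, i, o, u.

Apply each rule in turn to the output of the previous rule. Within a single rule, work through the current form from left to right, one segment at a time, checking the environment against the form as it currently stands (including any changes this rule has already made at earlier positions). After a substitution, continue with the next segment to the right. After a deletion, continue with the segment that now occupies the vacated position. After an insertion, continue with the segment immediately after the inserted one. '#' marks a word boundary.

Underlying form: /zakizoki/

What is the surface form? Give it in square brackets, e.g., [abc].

[zadizodi]

A Velar Palatalization: [zakizoki] → [zatizoti]
B Intervocalic Voicing: [zatizoti] → [zadizodi]
C Initial Consonant Epenthesis: no change — [zadizodi]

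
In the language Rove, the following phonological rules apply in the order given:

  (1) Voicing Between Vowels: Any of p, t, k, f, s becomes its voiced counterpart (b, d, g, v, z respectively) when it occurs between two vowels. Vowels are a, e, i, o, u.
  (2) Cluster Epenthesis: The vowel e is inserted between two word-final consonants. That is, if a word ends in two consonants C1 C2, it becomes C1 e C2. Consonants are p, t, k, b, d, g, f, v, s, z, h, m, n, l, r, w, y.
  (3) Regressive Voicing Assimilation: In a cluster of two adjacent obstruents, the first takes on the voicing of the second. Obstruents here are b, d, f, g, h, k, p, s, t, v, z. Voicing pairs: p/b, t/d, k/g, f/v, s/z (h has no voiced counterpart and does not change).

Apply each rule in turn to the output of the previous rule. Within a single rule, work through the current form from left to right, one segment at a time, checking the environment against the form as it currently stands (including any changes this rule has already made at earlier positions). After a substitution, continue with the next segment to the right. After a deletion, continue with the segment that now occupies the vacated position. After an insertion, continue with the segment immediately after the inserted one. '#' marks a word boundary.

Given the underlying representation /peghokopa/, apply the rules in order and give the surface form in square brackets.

(1) Voicing Between Vowels: [peghokopa] → [peghogoba]
(2) Cluster Epenthesis: no change — [peghogoba]
(3) Regressive Voicing Assimilation: [peghogoba] → [pekhogoba]

[pekhogoba]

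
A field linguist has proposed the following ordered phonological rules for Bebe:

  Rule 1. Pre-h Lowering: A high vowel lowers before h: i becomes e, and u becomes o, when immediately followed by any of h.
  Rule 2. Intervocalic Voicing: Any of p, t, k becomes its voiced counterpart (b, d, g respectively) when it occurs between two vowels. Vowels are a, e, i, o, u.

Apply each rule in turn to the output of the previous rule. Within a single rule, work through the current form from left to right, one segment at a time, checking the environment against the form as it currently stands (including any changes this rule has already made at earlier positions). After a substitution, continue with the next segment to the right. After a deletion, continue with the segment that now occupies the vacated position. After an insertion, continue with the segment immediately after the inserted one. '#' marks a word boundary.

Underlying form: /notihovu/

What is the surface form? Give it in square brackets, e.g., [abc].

Rule 1 Pre-h Lowering: [notihovu] → [notehovu]
Rule 2 Intervocalic Voicing: [notehovu] → [nodehovu]

[nodehovu]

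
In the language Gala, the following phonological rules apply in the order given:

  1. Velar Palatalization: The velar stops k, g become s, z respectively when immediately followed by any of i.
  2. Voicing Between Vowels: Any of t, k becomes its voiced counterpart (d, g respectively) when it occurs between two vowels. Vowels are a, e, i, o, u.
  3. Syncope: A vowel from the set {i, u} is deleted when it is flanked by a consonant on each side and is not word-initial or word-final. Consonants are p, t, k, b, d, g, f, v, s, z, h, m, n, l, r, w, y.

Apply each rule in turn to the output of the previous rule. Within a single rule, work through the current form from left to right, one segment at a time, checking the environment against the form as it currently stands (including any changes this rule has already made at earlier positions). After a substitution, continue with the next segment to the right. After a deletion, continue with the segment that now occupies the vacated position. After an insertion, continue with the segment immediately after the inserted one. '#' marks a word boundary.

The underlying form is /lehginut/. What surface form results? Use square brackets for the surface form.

[lehznt]

1 Velar Palatalization: [lehginut] → [lehzinut]
2 Voicing Between Vowels: no change — [lehzinut]
3 Syncope: [lehzinut] → [lehznt]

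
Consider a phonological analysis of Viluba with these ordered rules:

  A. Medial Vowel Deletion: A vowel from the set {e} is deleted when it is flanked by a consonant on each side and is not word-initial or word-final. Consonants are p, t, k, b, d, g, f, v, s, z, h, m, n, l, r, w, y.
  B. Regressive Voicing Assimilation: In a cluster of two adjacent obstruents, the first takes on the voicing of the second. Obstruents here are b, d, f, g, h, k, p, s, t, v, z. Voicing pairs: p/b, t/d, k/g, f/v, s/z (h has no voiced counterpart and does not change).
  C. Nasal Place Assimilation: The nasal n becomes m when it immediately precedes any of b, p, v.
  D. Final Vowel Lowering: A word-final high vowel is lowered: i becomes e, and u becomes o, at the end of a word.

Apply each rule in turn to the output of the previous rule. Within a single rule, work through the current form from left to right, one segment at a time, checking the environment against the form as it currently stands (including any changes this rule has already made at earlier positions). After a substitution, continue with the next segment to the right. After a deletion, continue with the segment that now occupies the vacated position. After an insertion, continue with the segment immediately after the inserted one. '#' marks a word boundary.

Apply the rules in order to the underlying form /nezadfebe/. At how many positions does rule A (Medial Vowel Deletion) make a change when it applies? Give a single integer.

A Medial Vowel Deletion: [nezadfebe] → [nzadfbe]
B Regressive Voicing Assimilation: [nzadfbe] → [nzatvbe]
C Nasal Place Assimilation: no change — [nzatvbe]
D Final Vowel Lowering: no change — [nzatvbe]
Rule A changed 2 position(s).

2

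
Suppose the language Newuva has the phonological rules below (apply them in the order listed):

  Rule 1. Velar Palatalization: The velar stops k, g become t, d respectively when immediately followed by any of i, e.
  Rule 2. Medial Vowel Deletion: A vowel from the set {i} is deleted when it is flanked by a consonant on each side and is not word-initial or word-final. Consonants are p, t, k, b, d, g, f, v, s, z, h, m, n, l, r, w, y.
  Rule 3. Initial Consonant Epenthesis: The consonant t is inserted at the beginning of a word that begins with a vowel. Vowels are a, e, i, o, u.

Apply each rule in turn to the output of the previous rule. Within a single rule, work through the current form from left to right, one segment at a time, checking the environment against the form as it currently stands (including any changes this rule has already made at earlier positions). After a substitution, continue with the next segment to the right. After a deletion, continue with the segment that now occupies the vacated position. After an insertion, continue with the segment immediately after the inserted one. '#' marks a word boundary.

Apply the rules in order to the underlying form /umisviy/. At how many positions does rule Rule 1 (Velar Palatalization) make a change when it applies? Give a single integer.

0

Rule 1 Velar Palatalization: no change — [umisviy]
Rule 2 Medial Vowel Deletion: [umisviy] → [umsvy]
Rule 3 Initial Consonant Epenthesis: [umsvy] → [tumsvy]
Rule Rule 1 changed 0 position(s).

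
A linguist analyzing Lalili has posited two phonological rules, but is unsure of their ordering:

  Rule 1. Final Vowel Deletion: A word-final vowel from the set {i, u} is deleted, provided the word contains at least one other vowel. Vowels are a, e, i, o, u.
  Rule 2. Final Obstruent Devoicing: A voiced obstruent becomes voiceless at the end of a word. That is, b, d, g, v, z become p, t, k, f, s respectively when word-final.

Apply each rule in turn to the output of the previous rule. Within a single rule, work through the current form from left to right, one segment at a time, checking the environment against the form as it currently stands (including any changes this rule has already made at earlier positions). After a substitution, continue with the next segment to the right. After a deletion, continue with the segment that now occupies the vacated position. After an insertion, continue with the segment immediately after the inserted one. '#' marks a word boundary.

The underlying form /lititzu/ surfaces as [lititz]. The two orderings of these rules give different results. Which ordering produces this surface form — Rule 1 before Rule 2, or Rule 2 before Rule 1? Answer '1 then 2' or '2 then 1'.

2 then 1

Order 1 then 2:
  1 Final Vowel Deletion: [lititzu] → [lititz]
  2 Final Obstruent Devoicing: [lititz] → [litits]
  result: [litits]
Order 2 then 1:
  2 Final Obstruent Devoicing: no change — [lititzu]
  1 Final Vowel Deletion: [lititzu] → [lititz]
  result: [lititz]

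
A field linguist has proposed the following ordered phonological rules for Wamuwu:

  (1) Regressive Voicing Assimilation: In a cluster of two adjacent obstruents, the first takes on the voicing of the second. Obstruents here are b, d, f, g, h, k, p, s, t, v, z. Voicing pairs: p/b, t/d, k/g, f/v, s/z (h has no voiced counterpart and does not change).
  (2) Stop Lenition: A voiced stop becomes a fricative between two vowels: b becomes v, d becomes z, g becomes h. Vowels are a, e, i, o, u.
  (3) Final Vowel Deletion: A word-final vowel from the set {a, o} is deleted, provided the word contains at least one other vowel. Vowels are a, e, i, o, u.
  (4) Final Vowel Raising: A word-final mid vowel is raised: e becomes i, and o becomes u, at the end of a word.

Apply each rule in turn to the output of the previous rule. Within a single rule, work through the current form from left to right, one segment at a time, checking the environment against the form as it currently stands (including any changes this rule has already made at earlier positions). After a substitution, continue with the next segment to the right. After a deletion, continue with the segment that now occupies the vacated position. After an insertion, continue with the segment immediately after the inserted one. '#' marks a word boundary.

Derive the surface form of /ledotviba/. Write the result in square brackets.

(1) Regressive Voicing Assimilation: [ledotviba] → [ledodviba]
(2) Stop Lenition: [ledodviba] → [lezodviva]
(3) Final Vowel Deletion: [lezodviva] → [lezodviv]
(4) Final Vowel Raising: no change — [lezodviv]

[lezodviv]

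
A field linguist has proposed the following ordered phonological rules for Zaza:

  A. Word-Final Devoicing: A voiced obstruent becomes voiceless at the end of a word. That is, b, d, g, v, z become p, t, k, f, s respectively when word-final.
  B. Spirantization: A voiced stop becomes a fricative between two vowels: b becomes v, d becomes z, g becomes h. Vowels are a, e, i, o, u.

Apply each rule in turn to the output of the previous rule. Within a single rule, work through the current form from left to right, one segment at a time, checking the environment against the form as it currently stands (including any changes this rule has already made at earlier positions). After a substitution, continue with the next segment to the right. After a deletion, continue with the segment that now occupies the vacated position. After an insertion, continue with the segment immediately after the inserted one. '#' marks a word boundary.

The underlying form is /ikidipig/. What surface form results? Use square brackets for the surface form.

[ikizipik]

A Word-Final Devoicing: [ikidipig] → [ikidipik]
B Spirantization: [ikidipik] → [ikizipik]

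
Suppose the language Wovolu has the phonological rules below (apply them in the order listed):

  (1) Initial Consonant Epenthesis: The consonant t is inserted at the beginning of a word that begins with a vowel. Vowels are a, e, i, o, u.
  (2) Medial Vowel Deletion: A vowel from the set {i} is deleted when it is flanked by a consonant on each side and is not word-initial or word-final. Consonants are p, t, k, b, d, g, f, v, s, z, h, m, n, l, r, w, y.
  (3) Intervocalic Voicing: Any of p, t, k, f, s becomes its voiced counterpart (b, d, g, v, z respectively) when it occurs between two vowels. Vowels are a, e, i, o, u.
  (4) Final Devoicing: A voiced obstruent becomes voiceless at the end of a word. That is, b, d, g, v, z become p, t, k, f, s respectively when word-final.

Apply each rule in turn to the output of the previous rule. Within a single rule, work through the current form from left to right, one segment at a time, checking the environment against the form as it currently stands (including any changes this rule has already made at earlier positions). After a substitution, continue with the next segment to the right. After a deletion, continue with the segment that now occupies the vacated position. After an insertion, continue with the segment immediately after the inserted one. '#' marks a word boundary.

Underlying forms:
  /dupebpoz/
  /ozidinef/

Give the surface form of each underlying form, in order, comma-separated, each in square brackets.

[dubebpos], [tozdnef]

/dupebpoz/:
  (1) Initial Consonant Epenthesis: no change — [dupebpoz]
  (2) Medial Vowel Deletion: no change — [dupebpoz]
  (3) Intervocalic Voicing: [dupebpoz] → [dubebpoz]
  (4) Final Devoicing: [dubebpoz] → [dubebpos]
/ozidinef/:
  (1) Initial Consonant Epenthesis: [ozidinef] → [tozidinef]
  (2) Medial Vowel Deletion: [tozidinef] → [tozdnef]
  (3) Intervocalic Voicing: no change — [tozdnef]
  (4) Final Devoicing: no change — [tozdnef]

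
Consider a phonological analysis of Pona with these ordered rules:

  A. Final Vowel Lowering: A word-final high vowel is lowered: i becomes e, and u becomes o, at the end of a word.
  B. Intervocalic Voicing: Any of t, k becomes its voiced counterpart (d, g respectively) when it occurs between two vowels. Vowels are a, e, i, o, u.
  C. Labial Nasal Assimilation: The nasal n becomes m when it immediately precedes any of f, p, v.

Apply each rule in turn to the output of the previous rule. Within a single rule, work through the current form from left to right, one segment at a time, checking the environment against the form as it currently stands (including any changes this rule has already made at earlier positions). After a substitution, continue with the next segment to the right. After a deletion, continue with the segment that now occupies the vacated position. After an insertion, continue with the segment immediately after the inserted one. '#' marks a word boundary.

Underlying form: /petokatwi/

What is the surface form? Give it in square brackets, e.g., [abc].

A Final Vowel Lowering: [petokatwi] → [petokatwe]
B Intervocalic Voicing: [petokatwe] → [pedogatwe]
C Labial Nasal Assimilation: no change — [pedogatwe]

[pedogatwe]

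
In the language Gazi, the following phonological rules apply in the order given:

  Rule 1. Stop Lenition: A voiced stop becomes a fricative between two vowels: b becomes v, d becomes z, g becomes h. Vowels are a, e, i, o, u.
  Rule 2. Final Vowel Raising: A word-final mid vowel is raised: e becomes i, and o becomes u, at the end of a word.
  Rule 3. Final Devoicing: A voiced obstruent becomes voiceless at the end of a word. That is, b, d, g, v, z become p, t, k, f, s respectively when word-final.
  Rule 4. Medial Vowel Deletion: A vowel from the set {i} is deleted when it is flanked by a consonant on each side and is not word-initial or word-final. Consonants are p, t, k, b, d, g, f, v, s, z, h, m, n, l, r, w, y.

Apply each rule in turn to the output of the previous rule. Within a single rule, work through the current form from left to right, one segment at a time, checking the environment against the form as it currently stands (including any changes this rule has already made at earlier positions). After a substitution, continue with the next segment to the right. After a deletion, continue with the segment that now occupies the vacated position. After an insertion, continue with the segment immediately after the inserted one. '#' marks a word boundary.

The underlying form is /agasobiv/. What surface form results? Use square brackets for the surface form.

Rule 1 Stop Lenition: [agasobiv] → [ahasoviv]
Rule 2 Final Vowel Raising: no change — [ahasoviv]
Rule 3 Final Devoicing: [ahasoviv] → [ahasovif]
Rule 4 Medial Vowel Deletion: [ahasovif] → [ahasovf]

[ahasovf]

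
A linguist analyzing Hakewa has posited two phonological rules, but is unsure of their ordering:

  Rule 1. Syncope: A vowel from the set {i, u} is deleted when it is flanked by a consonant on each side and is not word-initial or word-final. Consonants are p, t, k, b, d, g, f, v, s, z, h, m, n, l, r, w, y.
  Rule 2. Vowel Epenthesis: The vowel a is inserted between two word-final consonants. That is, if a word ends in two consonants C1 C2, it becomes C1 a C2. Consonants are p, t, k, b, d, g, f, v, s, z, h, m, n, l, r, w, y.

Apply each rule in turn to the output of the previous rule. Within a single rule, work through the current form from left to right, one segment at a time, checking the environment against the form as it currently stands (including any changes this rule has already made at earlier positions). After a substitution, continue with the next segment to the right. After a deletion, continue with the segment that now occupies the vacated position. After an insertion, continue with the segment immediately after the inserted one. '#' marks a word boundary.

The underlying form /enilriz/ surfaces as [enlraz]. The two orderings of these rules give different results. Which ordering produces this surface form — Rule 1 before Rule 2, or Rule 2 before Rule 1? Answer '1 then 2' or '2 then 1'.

Order 1 then 2:
  1 Syncope: [enilriz] → [enlrz]
  2 Vowel Epenthesis: [enlrz] → [enlraz]
  result: [enlraz]
Order 2 then 1:
  2 Vowel Epenthesis: no change — [enilriz]
  1 Syncope: [enilriz] → [enlrz]
  result: [enlrz]

1 then 2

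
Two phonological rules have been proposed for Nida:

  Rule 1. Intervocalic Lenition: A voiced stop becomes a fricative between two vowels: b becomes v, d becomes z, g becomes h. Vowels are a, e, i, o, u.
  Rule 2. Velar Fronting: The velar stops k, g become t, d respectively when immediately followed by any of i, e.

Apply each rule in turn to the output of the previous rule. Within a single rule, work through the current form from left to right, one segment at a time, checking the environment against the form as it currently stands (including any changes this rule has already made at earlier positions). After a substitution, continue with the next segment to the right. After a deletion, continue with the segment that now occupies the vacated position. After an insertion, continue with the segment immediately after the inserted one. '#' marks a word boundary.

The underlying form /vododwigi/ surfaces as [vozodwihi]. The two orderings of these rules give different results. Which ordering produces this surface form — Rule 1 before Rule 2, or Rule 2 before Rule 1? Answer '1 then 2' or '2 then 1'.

Order 1 then 2:
  1 Intervocalic Lenition: [vododwigi] → [vozodwihi]
  2 Velar Fronting: no change — [vozodwihi]
  result: [vozodwihi]
Order 2 then 1:
  2 Velar Fronting: [vododwigi] → [vododwidi]
  1 Intervocalic Lenition: [vododwidi] → [vozodwizi]
  result: [vozodwizi]

1 then 2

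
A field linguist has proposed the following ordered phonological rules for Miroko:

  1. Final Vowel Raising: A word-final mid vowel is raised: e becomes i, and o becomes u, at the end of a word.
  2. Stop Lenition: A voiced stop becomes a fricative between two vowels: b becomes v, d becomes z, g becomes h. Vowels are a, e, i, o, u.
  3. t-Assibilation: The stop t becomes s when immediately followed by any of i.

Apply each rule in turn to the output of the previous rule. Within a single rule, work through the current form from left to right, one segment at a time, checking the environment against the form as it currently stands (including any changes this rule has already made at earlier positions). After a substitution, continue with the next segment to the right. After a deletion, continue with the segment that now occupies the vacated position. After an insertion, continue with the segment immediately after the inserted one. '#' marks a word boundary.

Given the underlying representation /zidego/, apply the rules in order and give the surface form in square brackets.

1 Final Vowel Raising: [zidego] → [zidegu]
2 Stop Lenition: [zidegu] → [zizehu]
3 t-Assibilation: no change — [zizehu]

[zizehu]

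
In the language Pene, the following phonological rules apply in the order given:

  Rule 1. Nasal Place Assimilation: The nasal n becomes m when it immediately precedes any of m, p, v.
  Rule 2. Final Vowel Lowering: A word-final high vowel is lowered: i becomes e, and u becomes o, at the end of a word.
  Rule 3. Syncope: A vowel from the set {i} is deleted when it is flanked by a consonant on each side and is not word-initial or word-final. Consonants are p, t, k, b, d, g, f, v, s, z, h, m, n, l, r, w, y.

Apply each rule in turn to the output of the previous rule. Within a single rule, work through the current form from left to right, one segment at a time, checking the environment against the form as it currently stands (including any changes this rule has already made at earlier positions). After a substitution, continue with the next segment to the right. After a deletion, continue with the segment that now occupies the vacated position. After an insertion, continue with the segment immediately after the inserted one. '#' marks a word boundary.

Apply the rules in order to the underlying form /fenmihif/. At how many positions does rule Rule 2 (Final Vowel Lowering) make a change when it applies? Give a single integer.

0

Rule 1 Nasal Place Assimilation: [fenmihif] → [femmihif]
Rule 2 Final Vowel Lowering: no change — [femmihif]
Rule 3 Syncope: [femmihif] → [femmhf]
Rule Rule 2 changed 0 position(s).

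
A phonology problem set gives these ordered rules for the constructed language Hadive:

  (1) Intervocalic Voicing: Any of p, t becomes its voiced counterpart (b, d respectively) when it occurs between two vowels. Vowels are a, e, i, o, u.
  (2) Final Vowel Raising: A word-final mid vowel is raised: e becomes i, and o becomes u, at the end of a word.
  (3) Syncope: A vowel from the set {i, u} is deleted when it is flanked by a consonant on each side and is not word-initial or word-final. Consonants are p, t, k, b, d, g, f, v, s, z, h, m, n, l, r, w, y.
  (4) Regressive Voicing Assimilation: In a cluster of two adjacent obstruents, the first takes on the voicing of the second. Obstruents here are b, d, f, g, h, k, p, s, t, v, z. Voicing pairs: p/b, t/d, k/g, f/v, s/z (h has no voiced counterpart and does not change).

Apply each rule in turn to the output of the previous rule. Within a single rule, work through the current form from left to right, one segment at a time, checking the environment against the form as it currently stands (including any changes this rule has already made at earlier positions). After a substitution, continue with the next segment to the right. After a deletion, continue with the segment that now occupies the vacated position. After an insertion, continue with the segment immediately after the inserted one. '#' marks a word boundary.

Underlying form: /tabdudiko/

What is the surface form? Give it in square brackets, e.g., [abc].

[tabdtku]

(1) Intervocalic Voicing: no change — [tabdudiko]
(2) Final Vowel Raising: [tabdudiko] → [tabdudiku]
(3) Syncope: [tabdudiku] → [tabddku]
(4) Regressive Voicing Assimilation: [tabddku] → [tabdtku]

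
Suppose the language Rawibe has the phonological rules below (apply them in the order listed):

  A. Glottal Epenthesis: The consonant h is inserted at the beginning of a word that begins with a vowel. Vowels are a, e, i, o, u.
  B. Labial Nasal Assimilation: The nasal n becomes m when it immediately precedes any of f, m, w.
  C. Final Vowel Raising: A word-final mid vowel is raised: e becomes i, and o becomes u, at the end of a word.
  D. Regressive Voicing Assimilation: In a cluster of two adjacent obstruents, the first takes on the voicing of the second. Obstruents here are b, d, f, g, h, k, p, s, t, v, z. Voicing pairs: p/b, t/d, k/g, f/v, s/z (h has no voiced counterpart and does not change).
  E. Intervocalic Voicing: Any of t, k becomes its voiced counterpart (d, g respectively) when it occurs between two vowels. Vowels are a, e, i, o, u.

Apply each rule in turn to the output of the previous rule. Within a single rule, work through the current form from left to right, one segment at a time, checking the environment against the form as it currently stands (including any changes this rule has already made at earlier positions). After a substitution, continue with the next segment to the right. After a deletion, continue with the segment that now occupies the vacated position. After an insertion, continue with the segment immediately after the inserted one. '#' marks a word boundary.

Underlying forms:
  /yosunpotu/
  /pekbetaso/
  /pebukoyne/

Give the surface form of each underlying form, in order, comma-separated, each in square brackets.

[yosunpodu], [pegbedasu], [pebugoyni]

/yosunpotu/:
  A Glottal Epenthesis: no change — [yosunpotu]
  B Labial Nasal Assimilation: no change — [yosunpotu]
  C Final Vowel Raising: no change — [yosunpotu]
  D Regressive Voicing Assimilation: no change — [yosunpotu]
  E Intervocalic Voicing: [yosunpotu] → [yosunpodu]
/pekbetaso/:
  A Glottal Epenthesis: no change — [pekbetaso]
  B Labial Nasal Assimilation: no change — [pekbetaso]
  C Final Vowel Raising: [pekbetaso] → [pekbetasu]
  D Regressive Voicing Assimilation: [pekbetasu] → [pegbetasu]
  E Intervocalic Voicing: [pegbetasu] → [pegbedasu]
/pebukoyne/:
  A Glottal Epenthesis: no change — [pebukoyne]
  B Labial Nasal Assimilation: no change — [pebukoyne]
  C Final Vowel Raising: [pebukoyne] → [pebukoyni]
  D Regressive Voicing Assimilation: no change — [pebukoyni]
  E Intervocalic Voicing: [pebukoyni] → [pebugoyni]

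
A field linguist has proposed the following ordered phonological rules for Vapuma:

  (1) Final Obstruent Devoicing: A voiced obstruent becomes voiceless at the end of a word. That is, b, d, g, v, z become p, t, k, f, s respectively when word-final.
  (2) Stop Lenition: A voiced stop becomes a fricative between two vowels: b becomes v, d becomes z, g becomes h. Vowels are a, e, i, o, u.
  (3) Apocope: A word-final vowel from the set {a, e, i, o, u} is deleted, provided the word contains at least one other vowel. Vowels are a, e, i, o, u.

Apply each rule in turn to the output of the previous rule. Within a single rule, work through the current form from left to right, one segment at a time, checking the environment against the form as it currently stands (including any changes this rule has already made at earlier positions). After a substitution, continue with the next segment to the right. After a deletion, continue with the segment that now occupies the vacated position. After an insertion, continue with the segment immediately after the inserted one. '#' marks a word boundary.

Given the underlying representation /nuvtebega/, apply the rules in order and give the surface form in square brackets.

[nuvteveh]

(1) Final Obstruent Devoicing: no change — [nuvtebega]
(2) Stop Lenition: [nuvtebega] → [nuvteveha]
(3) Apocope: [nuvteveha] → [nuvteveh]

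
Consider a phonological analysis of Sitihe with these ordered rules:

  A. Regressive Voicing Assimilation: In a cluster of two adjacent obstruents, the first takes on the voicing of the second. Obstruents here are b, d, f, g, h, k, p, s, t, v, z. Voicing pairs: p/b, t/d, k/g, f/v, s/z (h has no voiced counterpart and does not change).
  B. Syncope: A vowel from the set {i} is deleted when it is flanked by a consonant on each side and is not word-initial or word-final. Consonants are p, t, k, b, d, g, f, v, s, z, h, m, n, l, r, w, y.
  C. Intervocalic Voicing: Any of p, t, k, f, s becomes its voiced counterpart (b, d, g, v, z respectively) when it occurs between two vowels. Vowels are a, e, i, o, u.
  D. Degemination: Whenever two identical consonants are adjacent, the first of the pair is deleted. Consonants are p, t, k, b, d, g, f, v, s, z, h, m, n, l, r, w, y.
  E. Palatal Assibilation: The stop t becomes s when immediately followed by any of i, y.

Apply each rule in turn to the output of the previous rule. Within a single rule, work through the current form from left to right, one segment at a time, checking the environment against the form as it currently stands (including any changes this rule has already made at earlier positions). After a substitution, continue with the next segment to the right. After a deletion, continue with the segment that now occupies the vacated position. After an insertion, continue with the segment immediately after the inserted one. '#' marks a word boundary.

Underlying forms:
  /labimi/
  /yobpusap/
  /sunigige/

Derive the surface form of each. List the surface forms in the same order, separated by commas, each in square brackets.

/labimi/:
  A Regressive Voicing Assimilation: no change — [labimi]
  B Syncope: [labimi] → [labmi]
  C Intervocalic Voicing: no change — [labmi]
  D Degemination: no change — [labmi]
  E Palatal Assibilation: no change — [labmi]
/yobpusap/:
  A Regressive Voicing Assimilation: [yobpusap] → [yoppusap]
  B Syncope: no change — [yoppusap]
  C Intervocalic Voicing: [yoppusap] → [yoppuzap]
  D Degemination: [yoppuzap] → [yopuzap]
  E Palatal Assibilation: no change — [yopuzap]
/sunigige/:
  A Regressive Voicing Assimilation: no change — [sunigige]
  B Syncope: [sunigige] → [sungge]
  C Intervocalic Voicing: no change — [sungge]
  D Degemination: [sungge] → [sunge]
  E Palatal Assibilation: no change — [sunge]

[labmi], [yopuzap], [sunge]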